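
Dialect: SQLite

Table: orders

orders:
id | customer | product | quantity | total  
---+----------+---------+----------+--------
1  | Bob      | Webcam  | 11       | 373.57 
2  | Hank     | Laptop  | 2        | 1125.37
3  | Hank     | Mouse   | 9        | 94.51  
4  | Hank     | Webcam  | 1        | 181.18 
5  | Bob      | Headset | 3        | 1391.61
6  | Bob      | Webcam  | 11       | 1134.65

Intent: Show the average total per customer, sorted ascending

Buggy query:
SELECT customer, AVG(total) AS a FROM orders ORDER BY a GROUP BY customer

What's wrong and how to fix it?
Bug: ORDER BY appears before GROUP BY; SQL clause order requires GROUP BY first

Fix: Reorder: SELECT … FROM … GROUP BY … ORDER BY …

Corrected query:
SELECT customer, AVG(total) AS a FROM orders GROUP BY customer ORDER BY a

Result:
customer | a     
---------+-------
Hank     | 467.02
Bob      | 966.61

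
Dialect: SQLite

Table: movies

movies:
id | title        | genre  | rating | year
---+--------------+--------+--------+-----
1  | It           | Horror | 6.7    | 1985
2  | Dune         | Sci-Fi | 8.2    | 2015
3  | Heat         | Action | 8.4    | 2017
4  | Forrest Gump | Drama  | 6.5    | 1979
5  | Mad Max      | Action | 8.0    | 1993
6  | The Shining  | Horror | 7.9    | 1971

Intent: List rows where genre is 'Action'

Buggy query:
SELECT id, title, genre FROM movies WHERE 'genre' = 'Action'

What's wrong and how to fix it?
Bug: 'genre' in single quotes is a string literal, not the column; the comparison is literal-vs-literal and never true

Fix: Remove the quotes around the column name (or use double quotes for an identifier)

Corrected query:
SELECT id, title, genre FROM movies WHERE genre = 'Action'

Result:
id | title   | genre 
---+---------+-------
3  | Heat    | Action
5  | Mad Max | Action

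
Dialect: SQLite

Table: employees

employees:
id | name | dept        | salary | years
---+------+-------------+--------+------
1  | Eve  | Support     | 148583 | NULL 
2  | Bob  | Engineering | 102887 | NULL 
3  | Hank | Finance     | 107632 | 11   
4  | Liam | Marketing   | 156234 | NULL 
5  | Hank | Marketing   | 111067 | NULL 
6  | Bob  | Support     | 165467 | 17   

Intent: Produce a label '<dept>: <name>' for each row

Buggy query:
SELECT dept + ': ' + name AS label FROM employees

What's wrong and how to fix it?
Bug: SQLite uses || for string concatenation; + coerces text to numbers (yielding 0)

Fix: Use the || operator for string concatenation

Corrected query:
SELECT dept || ': ' || name AS label FROM employees

Result:
label           
----------------
Support: Eve    
Engineering: Bob
Finance: Hank   
Marketing: Liam 
Marketing: Hank 
Support: Bob    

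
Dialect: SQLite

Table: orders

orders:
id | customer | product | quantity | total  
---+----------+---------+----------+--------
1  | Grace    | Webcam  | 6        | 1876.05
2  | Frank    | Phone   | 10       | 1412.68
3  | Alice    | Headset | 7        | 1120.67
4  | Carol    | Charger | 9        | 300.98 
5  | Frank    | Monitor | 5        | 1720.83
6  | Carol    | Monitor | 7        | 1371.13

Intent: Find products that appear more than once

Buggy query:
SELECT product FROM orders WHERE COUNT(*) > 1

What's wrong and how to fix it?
Bug: COUNT(*) is an aggregate and cannot be used in WHERE

Fix: Group first, then use HAVING for the count condition

Corrected query:
SELECT product FROM orders GROUP BY product HAVING COUNT(*) > 1

Result:
product
-------
Monitor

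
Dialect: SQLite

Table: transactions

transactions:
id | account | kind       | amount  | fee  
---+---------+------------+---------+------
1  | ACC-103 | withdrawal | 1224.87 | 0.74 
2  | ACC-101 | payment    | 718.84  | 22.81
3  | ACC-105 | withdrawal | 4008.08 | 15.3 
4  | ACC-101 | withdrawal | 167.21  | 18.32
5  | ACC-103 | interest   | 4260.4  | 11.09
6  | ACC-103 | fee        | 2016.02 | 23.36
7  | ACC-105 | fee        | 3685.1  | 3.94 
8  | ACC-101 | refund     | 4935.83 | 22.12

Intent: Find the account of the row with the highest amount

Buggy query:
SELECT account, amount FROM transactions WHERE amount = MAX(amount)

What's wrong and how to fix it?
Bug: MAX(amount) is an aggregate and cannot be used directly in WHERE

Fix: Wrap MAX in a scalar subquery so WHERE compares against a single value

Corrected query:
SELECT account, amount FROM transactions WHERE amount = (SELECT MAX(amount) FROM transactions)

Result:
account | amount 
--------+--------
ACC-101 | 4935.83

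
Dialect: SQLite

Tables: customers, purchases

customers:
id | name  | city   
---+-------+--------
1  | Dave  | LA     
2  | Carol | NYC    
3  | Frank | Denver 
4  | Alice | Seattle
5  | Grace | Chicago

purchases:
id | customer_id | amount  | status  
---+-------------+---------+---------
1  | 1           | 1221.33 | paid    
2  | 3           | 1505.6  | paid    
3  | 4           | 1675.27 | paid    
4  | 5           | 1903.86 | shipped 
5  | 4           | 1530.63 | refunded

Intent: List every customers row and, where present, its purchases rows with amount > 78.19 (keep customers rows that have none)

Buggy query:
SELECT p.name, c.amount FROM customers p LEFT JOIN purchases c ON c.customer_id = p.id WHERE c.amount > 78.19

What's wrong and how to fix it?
Bug: A WHERE condition on the right-hand table after LEFT JOIN drops unmatched parents

Fix: Move the right-table condition into the ON clause so unmatched parents are kept

Corrected query:
SELECT p.name, c.amount FROM customers p LEFT JOIN purchases c ON c.customer_id = p.id AND c.amount > 78.19

Result:
name  | amount 
------+--------
Dave  | 1221.33
Carol | NULL   
Frank | 1505.6 
Alice | 1530.63
Alice | 1675.27
Grace | 1903.86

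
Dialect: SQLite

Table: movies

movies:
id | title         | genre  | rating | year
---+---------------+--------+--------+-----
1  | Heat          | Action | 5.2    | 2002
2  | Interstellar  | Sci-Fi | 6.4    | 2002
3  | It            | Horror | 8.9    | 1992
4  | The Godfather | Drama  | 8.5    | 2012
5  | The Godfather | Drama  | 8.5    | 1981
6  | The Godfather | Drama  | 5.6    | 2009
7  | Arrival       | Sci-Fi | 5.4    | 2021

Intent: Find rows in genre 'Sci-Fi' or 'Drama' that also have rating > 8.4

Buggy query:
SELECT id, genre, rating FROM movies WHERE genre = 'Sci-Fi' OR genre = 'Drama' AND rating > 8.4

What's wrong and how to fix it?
Bug: AND binds tighter than OR, so this parses as genre = 'Sci-Fi' OR (genre = 'Drama' AND rating > 8.4)

Fix: Add parentheses around the OR so the AND applies to both alternatives

Corrected query:
SELECT id, genre, rating FROM movies WHERE (genre = 'Sci-Fi' OR genre = 'Drama') AND rating > 8.4

Result:
id | genre | rating
---+-------+-------
4  | Drama | 8.5   
5  | Drama | 8.5   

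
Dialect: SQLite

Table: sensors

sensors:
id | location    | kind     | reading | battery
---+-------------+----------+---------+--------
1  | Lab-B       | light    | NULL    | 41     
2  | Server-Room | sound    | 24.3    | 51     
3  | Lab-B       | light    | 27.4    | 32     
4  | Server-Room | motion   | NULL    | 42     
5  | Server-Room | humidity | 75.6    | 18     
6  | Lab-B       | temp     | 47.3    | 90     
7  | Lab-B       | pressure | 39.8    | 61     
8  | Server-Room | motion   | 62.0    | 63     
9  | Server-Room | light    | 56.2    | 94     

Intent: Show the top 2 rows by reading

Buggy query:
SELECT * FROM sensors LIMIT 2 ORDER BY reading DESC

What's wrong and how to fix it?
Bug: ORDER BY cannot follow LIMIT; LIMIT is the final clause

Fix: Swap the clauses: ORDER BY first, then LIMIT

Corrected query:
SELECT * FROM sensors ORDER BY reading DESC LIMIT 2

Result:
id | location    | kind     | reading | battery
---+-------------+----------+---------+--------
5  | Server-Room | humidity | 75.6    | 18     
8  | Server-Room | motion   | 62      | 63     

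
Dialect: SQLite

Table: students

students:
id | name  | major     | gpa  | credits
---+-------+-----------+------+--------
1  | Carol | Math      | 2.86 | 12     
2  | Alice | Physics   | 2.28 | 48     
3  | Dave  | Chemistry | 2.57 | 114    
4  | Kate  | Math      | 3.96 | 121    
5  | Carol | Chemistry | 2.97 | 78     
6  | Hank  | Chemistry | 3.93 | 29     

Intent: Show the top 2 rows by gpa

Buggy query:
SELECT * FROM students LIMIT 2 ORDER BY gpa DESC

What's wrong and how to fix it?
Bug: LIMIT must come after ORDER BY

Fix: Sort with ORDER BY, then apply LIMIT

Corrected query:
SELECT * FROM students ORDER BY gpa DESC LIMIT 2

Result:
id | name | major     | gpa  | credits
---+------+-----------+------+--------
4  | Kate | Math      | 3.96 | 121    
6  | Hank | Chemistry | 3.93 | 29     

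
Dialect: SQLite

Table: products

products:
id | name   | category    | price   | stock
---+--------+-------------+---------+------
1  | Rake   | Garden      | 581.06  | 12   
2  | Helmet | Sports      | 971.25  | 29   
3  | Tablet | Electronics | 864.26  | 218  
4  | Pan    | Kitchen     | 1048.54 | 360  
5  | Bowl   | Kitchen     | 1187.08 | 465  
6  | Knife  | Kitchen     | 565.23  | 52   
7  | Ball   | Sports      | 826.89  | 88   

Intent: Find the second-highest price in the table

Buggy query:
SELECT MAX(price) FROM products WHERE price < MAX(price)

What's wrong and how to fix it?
Bug: The inner MAX is an aggregate inside WHERE, which is not allowed

Fix: Put the inner MAX in a scalar subquery

Corrected query:
SELECT MAX(price) FROM products WHERE price < (SELECT MAX(price) FROM products)

Result:
MAX(price)
----------
1048.54   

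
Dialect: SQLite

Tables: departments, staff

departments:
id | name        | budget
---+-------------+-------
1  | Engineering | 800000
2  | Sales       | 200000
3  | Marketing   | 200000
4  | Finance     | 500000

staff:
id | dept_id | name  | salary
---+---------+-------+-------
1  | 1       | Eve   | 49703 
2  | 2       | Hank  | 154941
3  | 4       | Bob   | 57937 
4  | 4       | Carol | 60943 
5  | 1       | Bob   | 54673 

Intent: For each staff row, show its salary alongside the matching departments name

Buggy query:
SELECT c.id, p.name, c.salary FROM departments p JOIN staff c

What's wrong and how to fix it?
Bug: Missing join condition: each staff row is matched to all departments rows instead of just its own

Fix: Specify the join condition linking the foreign key to the parent id

Corrected query:
SELECT c.id, p.name, c.salary FROM departments p JOIN staff c ON c.dept_id = p.id

Result:
id | name        | salary
---+-------------+-------
1  | Engineering | 49703 
2  | Sales       | 154941
3  | Finance     | 57937 
4  | Finance     | 60943 
5  | Engineering | 54673 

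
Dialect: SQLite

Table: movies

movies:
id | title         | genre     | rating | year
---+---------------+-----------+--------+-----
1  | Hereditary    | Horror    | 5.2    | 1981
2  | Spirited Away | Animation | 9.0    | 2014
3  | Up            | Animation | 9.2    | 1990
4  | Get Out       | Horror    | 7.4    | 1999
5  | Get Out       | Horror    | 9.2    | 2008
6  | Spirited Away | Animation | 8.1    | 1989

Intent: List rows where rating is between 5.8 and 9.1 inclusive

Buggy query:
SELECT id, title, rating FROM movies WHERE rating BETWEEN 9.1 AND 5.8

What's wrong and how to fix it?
Bug: BETWEEN expects the lower bound first; with 9.1 AND 5.8 the range is empty

Fix: Write BETWEEN 5.8 AND 9.1

Corrected query:
SELECT id, title, rating FROM movies WHERE rating BETWEEN 5.8 AND 9.1

Result:
id | title         | rating
---+---------------+-------
2  | Spirited Away | 9     
4  | Get Out       | 7.4   
6  | Spirited Away | 8.1   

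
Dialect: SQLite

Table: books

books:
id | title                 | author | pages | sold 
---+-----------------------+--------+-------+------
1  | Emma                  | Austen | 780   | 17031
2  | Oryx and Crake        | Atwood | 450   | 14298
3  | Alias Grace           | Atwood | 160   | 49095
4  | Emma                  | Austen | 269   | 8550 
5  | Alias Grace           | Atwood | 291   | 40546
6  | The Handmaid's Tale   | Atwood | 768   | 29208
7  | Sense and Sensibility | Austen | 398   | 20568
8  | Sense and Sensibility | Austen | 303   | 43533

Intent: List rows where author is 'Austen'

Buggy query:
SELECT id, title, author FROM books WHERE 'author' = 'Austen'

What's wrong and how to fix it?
Bug: 'author' in single quotes is a string literal, not the column; the comparison is literal-vs-literal and never true

Fix: Reference the column as author without single quotes

Corrected query:
SELECT id, title, author FROM books WHERE author = 'Austen'

Result:
id | title                 | author
---+-----------------------+-------
1  | Emma                  | Austen
4  | Emma                  | Austen
7  | Sense and Sensibility | Austen
8  | Sense and Sensibility | Austen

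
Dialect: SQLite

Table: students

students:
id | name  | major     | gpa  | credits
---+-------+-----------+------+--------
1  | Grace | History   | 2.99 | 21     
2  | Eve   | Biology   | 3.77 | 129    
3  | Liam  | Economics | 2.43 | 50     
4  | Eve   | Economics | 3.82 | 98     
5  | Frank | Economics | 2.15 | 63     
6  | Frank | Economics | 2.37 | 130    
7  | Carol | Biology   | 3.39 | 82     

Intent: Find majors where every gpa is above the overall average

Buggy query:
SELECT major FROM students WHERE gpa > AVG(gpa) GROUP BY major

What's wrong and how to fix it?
Bug: WHERE evaluates per row before aggregation, so AVG() is unavailable

Fix: Use a subquery for AVG and a HAVING MIN(...) filter so the condition holds for every row in the group

Corrected query:
SELECT major FROM students GROUP BY major HAVING MIN(gpa) > (SELECT AVG(gpa) FROM students)

Result:
major  
-------
Biology
History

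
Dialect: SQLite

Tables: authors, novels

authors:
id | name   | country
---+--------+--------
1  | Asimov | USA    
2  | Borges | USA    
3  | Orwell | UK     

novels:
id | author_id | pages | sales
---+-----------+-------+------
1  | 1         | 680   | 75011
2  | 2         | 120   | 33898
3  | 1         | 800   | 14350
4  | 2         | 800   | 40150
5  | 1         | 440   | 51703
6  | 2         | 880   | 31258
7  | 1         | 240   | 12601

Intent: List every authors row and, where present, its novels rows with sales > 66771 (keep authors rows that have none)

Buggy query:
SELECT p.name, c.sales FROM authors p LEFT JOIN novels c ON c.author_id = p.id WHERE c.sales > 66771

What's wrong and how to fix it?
Bug: Filtering c.sales in WHERE discards the NULL rows produced by LEFT JOIN, turning it into an inner join

Fix: Put 'c.sales > 66771' in the JOIN's ON clause instead of WHERE

Corrected query:
SELECT p.name, c.sales FROM authors p LEFT JOIN novels c ON c.author_id = p.id AND c.sales > 66771

Result:
name   | sales
-------+------
Asimov | 75011
Borges | NULL 
Orwell | NULL 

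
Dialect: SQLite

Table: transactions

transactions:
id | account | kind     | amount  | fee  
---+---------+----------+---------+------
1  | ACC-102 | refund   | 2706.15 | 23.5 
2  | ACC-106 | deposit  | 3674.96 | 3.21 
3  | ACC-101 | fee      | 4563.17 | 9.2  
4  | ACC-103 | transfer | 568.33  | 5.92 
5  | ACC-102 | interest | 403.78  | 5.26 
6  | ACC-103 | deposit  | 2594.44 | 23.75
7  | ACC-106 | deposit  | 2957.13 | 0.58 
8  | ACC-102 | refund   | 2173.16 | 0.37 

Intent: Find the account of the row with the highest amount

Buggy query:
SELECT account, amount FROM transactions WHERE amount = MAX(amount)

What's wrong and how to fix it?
Bug: WHERE is evaluated per row; an aggregate over the whole table isn't defined there

Fix: Use a subquery: WHERE amount = (SELECT MAX(amount) FROM transactions)

Corrected query:
SELECT account, amount FROM transactions WHERE amount = (SELECT MAX(amount) FROM transactions)

Result:
account | amount 
--------+--------
ACC-101 | 4563.17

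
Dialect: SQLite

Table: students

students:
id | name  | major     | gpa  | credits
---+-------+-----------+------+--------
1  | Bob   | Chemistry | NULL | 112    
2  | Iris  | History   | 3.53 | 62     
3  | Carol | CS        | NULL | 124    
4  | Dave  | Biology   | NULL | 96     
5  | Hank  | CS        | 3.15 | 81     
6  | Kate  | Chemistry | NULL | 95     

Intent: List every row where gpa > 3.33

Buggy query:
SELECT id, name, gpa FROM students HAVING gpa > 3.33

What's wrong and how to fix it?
Bug: This is a non-aggregate query (no GROUP BY, no aggregates), so in SQLite the HAVING clause is invalid here; a row-level condition belongs in WHERE

Fix: Use WHERE for row-level filtering

Corrected query:
SELECT id, name, gpa FROM students WHERE gpa > 3.33

Result:
id | name | gpa 
---+------+-----
2  | Iris | 3.53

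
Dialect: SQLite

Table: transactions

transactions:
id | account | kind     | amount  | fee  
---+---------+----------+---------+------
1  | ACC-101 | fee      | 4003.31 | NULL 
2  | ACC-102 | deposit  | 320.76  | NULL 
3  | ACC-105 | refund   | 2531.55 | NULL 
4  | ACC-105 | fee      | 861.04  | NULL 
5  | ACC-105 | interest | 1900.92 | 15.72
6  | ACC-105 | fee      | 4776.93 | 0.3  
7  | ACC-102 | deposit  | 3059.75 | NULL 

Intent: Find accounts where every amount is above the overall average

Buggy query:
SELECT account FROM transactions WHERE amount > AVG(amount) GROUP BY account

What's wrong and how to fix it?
Bug: WHERE evaluates per row before aggregation, so AVG() is unavailable

Fix: Use a subquery for AVG and a HAVING MIN(...) filter so the condition holds for every row in the group

Corrected query:
SELECT account FROM transactions GROUP BY account HAVING MIN(amount) > (SELECT AVG(amount) FROM transactions)

Result:
account
-------
ACC-101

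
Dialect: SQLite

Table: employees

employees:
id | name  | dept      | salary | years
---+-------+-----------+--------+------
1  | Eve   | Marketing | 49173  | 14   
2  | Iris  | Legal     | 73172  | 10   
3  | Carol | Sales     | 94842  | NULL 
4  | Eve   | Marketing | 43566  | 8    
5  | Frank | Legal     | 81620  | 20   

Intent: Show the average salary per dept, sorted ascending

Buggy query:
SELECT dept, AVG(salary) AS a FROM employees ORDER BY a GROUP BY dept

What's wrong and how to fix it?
Bug: GROUP BY must precede ORDER BY

Fix: Reorder: SELECT … FROM … GROUP BY … ORDER BY …

Corrected query:
SELECT dept, AVG(salary) AS a FROM employees GROUP BY dept ORDER BY a

Result:
dept      | a      
----------+--------
Marketing | 46369.5
Legal     | 77396  
Sales     | 94842  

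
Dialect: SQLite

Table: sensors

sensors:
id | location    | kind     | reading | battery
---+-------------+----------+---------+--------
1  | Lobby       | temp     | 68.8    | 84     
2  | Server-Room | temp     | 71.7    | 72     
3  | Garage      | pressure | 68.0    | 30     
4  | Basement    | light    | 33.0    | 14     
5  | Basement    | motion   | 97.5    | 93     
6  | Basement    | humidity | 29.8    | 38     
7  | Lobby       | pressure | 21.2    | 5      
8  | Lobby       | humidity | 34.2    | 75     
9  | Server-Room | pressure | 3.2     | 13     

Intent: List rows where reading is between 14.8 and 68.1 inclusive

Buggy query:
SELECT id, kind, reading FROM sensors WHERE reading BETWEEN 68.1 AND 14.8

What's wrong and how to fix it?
Bug: BETWEEN expects the lower bound first; with 68.1 AND 14.8 the range is empty

Fix: Write BETWEEN 14.8 AND 68.1

Corrected query:
SELECT id, kind, reading FROM sensors WHERE reading BETWEEN 14.8 AND 68.1

Result:
id | kind     | reading
---+----------+--------
3  | pressure | 68     
4  | light    | 33     
6  | humidity | 29.8   
7  | pressure | 21.2   
8  | humidity | 34.2   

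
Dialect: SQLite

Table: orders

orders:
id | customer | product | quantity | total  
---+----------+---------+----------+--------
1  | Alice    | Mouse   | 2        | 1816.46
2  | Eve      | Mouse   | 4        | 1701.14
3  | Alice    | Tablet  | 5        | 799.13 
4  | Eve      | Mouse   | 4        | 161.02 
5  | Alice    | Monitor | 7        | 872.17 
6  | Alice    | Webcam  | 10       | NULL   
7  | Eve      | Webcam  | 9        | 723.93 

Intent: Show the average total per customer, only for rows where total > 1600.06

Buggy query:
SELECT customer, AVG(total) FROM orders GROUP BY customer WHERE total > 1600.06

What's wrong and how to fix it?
Bug: Row-level WHERE must come before GROUP BY in the clause order

Fix: Place WHERE between FROM and GROUP BY

Corrected query:
SELECT customer, AVG(total) FROM orders WHERE total > 1600.06 GROUP BY customer

Result:
customer | AVG(total)
---------+-----------
Alice    | 1816.46   
Eve      | 1701.14   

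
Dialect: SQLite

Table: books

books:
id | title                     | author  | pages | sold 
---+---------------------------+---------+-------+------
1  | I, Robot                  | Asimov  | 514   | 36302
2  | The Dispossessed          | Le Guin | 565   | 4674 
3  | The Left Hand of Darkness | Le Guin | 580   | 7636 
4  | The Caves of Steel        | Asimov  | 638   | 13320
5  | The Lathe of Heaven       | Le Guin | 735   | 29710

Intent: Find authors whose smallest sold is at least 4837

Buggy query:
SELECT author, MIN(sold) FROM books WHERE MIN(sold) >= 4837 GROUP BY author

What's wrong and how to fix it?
Bug: MIN() in WHERE is a misuse of aggregate

Fix: Replace WHERE with HAVING after the GROUP BY

Corrected query:
SELECT author, MIN(sold) FROM books GROUP BY author HAVING MIN(sold) >= 4837

Result:
author | MIN(sold)
-------+----------
Asimov | 13320    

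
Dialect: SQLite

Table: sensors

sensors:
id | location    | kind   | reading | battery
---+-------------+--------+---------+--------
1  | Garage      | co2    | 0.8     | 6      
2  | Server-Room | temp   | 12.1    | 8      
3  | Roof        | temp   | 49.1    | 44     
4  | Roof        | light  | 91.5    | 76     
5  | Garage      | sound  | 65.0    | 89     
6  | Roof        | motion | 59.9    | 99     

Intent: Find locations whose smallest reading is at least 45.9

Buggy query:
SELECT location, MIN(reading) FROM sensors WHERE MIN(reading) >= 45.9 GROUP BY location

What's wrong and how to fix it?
Bug: Aggregates like MIN are computed per group after WHERE runs

Fix: Replace WHERE with HAVING after the GROUP BY

Corrected query:
SELECT location, MIN(reading) FROM sensors GROUP BY location HAVING MIN(reading) >= 45.9

Result:
location | MIN(reading)
---------+-------------
Roof     | 49.1        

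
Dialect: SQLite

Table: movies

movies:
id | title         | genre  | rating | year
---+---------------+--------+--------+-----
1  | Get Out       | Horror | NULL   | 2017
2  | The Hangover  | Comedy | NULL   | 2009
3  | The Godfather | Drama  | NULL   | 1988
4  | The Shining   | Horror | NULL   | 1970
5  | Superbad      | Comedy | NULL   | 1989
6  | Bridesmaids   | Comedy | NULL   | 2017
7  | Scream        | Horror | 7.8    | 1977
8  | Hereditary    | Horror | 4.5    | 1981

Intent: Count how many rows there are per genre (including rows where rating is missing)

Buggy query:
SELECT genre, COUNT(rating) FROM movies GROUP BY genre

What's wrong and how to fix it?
Bug: COUNT(column) counts non-NULL values only; rows with NULL rating aren't counted

Fix: Use COUNT(*) to count all rows regardless of NULL

Corrected query:
SELECT genre, COUNT(*) FROM movies GROUP BY genre

Result:
genre  | COUNT(*)
-------+---------
Comedy | 3       
Drama  | 1       
Horror | 4       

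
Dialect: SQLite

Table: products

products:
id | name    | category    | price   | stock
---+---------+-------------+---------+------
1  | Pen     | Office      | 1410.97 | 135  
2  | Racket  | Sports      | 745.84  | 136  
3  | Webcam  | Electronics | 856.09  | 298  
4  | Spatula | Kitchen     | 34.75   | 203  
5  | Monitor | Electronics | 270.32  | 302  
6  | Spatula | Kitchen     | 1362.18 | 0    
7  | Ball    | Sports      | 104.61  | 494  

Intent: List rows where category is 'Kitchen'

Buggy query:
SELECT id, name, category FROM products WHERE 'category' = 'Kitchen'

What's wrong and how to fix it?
Bug: 'category' in single quotes is a string literal, not the column; the comparison is literal-vs-literal and never true

Fix: Remove the quotes around the column name (or use double quotes for an identifier)

Corrected query:
SELECT id, name, category FROM products WHERE category = 'Kitchen'

Result:
id | name    | category
---+---------+---------
4  | Spatula | Kitchen 
6  | Spatula | Kitchen 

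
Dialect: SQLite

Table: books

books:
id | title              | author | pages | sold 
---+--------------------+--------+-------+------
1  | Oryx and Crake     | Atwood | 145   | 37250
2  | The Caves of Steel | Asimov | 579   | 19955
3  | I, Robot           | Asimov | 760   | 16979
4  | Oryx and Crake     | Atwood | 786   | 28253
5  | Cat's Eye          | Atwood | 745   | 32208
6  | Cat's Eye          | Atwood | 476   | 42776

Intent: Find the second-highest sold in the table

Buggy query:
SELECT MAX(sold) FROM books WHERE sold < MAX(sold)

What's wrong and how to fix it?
Bug: The inner MAX is an aggregate inside WHERE, which is not allowed

Fix: Compute the overall MAX in a subquery, then take MAX of rows below it

Corrected query:
SELECT MAX(sold) FROM books WHERE sold < (SELECT MAX(sold) FROM books)

Result:
MAX(sold)
---------
37250    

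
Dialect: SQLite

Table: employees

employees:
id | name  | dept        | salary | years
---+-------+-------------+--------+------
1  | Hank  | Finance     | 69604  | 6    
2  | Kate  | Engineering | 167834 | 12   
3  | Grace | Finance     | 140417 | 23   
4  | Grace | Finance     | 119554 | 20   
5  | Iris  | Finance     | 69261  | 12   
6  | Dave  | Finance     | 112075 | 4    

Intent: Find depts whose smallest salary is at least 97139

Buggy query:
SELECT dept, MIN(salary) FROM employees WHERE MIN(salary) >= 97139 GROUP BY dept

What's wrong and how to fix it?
Bug: Aggregates like MIN are computed per group after WHERE runs

Fix: Use HAVING for the per-group MIN condition

Corrected query:
SELECT dept, MIN(salary) FROM employees GROUP BY dept HAVING MIN(salary) >= 97139

Result:
dept        | MIN(salary)
------------+------------
Engineering | 167834     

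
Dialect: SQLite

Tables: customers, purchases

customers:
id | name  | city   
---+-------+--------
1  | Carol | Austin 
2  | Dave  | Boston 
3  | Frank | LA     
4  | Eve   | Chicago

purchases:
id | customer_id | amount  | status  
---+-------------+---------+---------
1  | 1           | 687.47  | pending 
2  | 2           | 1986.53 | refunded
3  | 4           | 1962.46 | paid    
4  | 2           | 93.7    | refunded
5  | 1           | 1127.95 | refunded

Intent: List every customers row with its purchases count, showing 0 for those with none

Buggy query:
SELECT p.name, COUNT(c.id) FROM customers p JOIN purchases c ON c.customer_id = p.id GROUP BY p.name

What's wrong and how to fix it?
Bug: An inner join excludes parents with zero children

Fix: Use LEFT JOIN so parents without children still appear (COUNT(c.id) gives 0)

Corrected query:
SELECT p.name, COUNT(c.id) FROM customers p LEFT JOIN purchases c ON c.customer_id = p.id GROUP BY p.name

Result:
name  | COUNT(c.id)
------+------------
Carol | 2          
Dave  | 2          
Eve   | 1          
Frank | 0          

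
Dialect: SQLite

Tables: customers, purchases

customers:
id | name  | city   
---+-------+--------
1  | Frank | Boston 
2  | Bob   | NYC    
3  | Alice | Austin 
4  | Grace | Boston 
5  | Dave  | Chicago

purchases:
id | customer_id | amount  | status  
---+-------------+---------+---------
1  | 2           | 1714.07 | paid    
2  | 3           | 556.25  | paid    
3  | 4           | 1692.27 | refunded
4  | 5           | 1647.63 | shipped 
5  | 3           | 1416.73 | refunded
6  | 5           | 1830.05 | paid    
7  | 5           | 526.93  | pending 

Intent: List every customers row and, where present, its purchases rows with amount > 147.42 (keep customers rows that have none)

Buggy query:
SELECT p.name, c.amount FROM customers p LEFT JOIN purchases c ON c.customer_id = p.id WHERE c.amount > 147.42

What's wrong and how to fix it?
Bug: Filtering c.amount in WHERE discards the NULL rows produced by LEFT JOIN, turning it into an inner join

Fix: Put 'c.amount > 147.42' in the JOIN's ON clause instead of WHERE

Corrected query:
SELECT p.name, c.amount FROM customers p LEFT JOIN purchases c ON c.customer_id = p.id AND c.amount > 147.42

Result:
name  | amount 
------+--------
Frank | NULL   
Bob   | 1714.07
Alice | 556.25 
Alice | 1416.73
Grace | 1692.27
Dave  | 526.93 
Dave  | 1647.63
Dave  | 1830.05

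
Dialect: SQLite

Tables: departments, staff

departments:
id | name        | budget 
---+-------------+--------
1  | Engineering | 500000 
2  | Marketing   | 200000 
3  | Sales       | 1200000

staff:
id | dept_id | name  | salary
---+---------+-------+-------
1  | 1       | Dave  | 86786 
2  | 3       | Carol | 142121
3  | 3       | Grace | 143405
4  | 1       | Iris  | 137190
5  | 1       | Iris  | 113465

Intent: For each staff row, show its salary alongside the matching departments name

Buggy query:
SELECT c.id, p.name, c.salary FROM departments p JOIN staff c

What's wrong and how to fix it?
Bug: JOIN with no ON clause produces a cartesian product; every staff row pairs with every departments row

Fix: Add ON c.dept_id = p.id to the JOIN

Corrected query:
SELECT c.id, p.name, c.salary FROM departments p JOIN staff c ON c.dept_id = p.id

Result:
id | name        | salary
---+-------------+-------
1  | Engineering | 86786 
2  | Sales       | 142121
3  | Sales       | 143405
4  | Engineering | 137190
5  | Engineering | 113465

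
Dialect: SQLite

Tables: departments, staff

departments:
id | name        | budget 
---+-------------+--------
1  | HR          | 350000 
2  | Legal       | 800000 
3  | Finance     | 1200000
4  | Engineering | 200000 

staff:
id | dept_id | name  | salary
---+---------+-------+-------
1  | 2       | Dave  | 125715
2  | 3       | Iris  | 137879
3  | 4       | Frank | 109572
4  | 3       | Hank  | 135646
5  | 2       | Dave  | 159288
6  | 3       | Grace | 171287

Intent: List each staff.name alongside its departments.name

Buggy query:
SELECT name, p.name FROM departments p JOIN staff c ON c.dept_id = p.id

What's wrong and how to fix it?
Bug: Both tables have a 'name' column; the unqualified reference is ambiguous

Fix: Prefix ambiguous columns with the table alias

Corrected query:
SELECT c.name, p.name FROM departments p JOIN staff c ON c.dept_id = p.id

Result:
name  | name       
------+------------
Dave  | Legal      
Iris  | Finance    
Frank | Engineering
Hank  | Finance    
Dave  | Legal      
Grace | Finance    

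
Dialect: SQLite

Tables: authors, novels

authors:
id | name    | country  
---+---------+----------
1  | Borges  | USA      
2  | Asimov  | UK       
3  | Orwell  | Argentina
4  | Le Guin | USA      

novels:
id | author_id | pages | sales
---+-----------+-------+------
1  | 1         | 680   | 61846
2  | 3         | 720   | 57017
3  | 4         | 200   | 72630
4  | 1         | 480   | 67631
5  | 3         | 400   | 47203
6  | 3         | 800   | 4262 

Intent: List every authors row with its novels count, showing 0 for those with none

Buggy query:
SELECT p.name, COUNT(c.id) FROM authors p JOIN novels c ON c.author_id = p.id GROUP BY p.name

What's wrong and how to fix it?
Bug: An inner join excludes parents with zero children

Fix: Switch to LEFT JOIN to retain unmatched parent rows

Corrected query:
SELECT p.name, COUNT(c.id) FROM authors p LEFT JOIN novels c ON c.author_id = p.id GROUP BY p.name

Result:
name    | COUNT(c.id)
--------+------------
Asimov  | 0          
Borges  | 2          
Le Guin | 1          
Orwell  | 3          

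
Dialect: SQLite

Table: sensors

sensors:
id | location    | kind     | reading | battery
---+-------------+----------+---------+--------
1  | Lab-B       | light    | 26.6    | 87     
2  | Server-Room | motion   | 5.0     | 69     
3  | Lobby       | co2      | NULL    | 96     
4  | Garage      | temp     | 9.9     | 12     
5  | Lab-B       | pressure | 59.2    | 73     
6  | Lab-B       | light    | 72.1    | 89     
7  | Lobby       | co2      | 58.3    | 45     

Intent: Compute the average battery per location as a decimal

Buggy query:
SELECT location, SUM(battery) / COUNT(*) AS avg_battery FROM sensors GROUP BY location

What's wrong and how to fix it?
Bug: Both operands are integers, so '/' performs integer division and truncates

Fix: Cast one side to REAL so the division keeps the fractional part

Corrected query:
SELECT location, SUM(battery) * 1.0 / COUNT(*) AS avg_battery FROM sensors GROUP BY location

Result:
location    | avg_battery
------------+------------
Garage      | 12         
Lab-B       | 83         
Lobby       | 70.5       
Server-Room | 69         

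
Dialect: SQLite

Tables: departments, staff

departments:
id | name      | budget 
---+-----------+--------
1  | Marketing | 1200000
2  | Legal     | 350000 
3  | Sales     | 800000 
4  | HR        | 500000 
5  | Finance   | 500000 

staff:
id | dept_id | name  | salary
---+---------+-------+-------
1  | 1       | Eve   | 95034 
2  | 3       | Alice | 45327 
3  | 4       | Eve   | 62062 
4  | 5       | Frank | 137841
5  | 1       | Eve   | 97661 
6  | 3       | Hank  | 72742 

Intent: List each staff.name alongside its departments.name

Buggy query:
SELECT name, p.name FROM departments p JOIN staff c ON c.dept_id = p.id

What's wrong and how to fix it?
Bug: 'name' exists in both joined tables, so the database can't tell which one is meant

Fix: Qualify the column with its table alias (c.name)

Corrected query:
SELECT c.name, p.name FROM departments p JOIN staff c ON c.dept_id = p.id

Result:
name  | name     
------+----------
Eve   | Marketing
Alice | Sales    
Eve   | HR       
Frank | Finance  
Eve   | Marketing
Hank  | Sales    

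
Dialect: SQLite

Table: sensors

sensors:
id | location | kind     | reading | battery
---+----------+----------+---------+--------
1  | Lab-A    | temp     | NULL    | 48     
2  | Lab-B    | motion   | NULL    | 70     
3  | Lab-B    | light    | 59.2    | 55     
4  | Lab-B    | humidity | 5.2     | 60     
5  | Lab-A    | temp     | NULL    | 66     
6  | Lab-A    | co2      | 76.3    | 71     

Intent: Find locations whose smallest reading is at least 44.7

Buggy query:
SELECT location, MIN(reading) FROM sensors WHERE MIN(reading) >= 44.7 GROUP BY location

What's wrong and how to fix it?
Bug: MIN() in WHERE is a misuse of aggregate

Fix: Replace WHERE with HAVING after the GROUP BY

Corrected query:
SELECT location, MIN(reading) FROM sensors GROUP BY location HAVING MIN(reading) >= 44.7

Result:
location | MIN(reading)
---------+-------------
Lab-A    | 76.3        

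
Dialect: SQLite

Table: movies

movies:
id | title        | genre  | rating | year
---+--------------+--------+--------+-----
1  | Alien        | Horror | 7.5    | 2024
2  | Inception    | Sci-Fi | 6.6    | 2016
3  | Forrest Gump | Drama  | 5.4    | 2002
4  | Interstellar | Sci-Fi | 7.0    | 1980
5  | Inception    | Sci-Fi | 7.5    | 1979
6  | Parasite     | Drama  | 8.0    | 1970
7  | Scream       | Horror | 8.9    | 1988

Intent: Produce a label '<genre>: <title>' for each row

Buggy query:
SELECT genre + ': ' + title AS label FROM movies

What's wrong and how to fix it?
Bug: SQLite uses || for string concatenation; + coerces text to numbers (yielding 0)

Fix: Use the || operator for string concatenation

Corrected query:
SELECT genre || ': ' || title AS label FROM movies

Result:
label               
--------------------
Horror: Alien       
Sci-Fi: Inception   
Drama: Forrest Gump 
Sci-Fi: Interstellar
Sci-Fi: Inception   
Drama: Parasite     
Horror: Scream      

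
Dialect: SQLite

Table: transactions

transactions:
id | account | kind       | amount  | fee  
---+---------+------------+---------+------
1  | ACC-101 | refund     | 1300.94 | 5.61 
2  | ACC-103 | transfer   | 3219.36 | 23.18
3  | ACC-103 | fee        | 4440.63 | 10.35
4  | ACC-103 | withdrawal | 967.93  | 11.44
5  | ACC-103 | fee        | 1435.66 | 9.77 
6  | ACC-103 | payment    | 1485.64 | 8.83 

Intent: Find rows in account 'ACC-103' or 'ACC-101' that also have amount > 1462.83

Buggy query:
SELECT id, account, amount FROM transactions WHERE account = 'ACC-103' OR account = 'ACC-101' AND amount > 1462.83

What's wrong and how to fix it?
Bug: AND binds tighter than OR, so this parses as account = 'ACC-103' OR (account = 'ACC-101' AND amount > 1462.83)

Fix: Add parentheses around the OR so the AND applies to both alternatives

Corrected query:
SELECT id, account, amount FROM transactions WHERE (account = 'ACC-103' OR account = 'ACC-101') AND amount > 1462.83

Result:
id | account | amount 
---+---------+--------
2  | ACC-103 | 3219.36
3  | ACC-103 | 4440.63
6  | ACC-103 | 1485.64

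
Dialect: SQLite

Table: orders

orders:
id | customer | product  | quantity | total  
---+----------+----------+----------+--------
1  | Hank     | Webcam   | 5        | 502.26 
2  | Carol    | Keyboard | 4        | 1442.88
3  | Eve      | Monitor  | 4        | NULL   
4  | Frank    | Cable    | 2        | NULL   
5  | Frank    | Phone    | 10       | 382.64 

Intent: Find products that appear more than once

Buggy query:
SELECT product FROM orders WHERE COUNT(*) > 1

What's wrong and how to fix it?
Bug: WHERE can't reference COUNT(*); aggregates are computed after WHERE

Fix: GROUP BY product, then filter groups with HAVING COUNT(*) > 1

Corrected query:
SELECT product FROM orders GROUP BY product HAVING COUNT(*) > 1

Result:
(no rows)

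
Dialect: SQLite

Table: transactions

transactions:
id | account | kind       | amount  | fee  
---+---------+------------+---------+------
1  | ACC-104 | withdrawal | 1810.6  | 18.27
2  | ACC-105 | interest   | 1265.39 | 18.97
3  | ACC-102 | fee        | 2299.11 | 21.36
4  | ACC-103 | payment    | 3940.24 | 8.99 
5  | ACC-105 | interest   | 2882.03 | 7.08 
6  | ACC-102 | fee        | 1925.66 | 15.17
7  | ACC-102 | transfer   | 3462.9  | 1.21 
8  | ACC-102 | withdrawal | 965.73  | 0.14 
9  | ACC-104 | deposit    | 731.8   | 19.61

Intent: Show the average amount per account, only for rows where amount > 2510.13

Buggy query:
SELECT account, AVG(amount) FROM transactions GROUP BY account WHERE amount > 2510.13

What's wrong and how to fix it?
Bug: Row-level WHERE must come before GROUP BY in the clause order

Fix: Place WHERE between FROM and GROUP BY

Corrected query:
SELECT account, AVG(amount) FROM transactions WHERE amount > 2510.13 GROUP BY account

Result:
account | AVG(amount)
--------+------------
ACC-102 | 3462.9     
ACC-103 | 3940.24    
ACC-105 | 2882.03    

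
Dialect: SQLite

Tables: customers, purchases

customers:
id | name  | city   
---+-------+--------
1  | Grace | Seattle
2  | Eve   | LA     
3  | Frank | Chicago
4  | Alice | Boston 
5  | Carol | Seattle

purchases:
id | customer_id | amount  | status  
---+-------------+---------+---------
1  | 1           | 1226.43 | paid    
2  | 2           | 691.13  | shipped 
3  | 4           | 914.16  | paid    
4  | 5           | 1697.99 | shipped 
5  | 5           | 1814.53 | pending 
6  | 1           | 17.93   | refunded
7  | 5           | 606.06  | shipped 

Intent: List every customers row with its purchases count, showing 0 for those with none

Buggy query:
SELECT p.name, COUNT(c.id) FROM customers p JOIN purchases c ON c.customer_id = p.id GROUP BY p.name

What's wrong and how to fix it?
Bug: An inner join excludes parents with zero children

Fix: Use LEFT JOIN so parents without children still appear (COUNT(c.id) gives 0)

Corrected query:
SELECT p.name, COUNT(c.id) FROM customers p LEFT JOIN purchases c ON c.customer_id = p.id GROUP BY p.name

Result:
name  | COUNT(c.id)
------+------------
Alice | 1          
Carol | 3          
Eve   | 1          
Frank | 0          
Grace | 2          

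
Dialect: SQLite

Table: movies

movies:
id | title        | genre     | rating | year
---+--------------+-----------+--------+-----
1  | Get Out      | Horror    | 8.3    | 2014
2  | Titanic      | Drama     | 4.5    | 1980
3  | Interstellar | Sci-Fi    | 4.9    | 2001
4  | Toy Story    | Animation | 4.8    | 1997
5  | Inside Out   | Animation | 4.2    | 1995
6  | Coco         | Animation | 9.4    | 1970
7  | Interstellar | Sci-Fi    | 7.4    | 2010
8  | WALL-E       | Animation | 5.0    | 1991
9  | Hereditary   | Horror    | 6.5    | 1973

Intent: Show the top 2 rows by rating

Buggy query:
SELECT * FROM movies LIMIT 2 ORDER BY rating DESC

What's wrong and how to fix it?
Bug: LIMIT must come after ORDER BY

Fix: Swap the clauses: ORDER BY first, then LIMIT

Corrected query:
SELECT * FROM movies ORDER BY rating DESC LIMIT 2

Result:
id | title   | genre     | rating | year
---+---------+-----------+--------+-----
6  | Coco    | Animation | 9.4    | 1970
1  | Get Out | Horror    | 8.3    | 2014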